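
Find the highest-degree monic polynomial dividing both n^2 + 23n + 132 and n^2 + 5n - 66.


Factor each:
  n^2 + 23n + 132 = (n + 11)(n + 12)
  n^2 + 5n - 66 = (n + 11)(n - 6)
Common monic factor: n + 11


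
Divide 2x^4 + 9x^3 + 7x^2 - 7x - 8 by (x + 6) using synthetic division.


Synthetic division with c = -6. Coefficients: 2, 9, 7, -7, -8
Bring down 2.
  2 * -6 = -12; -12 + 9 = -3
  -3 * -6 = 18; 18 + 7 = 25
  25 * -6 = -150; -150 - 7 = -157
  -157 * -6 = 942; 942 - 8 = 934
Quotient: 2x^3 - 3x^2 + 25x - 157, Remainder: 934


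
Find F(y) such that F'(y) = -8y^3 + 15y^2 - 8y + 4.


Reverse power rule on each term:
  ∫ -8y^3 dy = -2y^4
  ∫ 15y^2 dy = 5y^3
  ∫ -8y dy = -4y^2
  ∫ 4 dy = 4y
F(y) = -2y^4 + 5y^3 - 4y^2 + 4y + C


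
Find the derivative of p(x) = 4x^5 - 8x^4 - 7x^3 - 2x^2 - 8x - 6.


Apply the power rule term by term:
  d/dx(4x^5) = 20x^4
  d/dx(-8x^4) = -32x^3
  d/dx(-7x^3) = -21x^2
  d/dx(-2x^2) = -4x
  d/dx(-8x) = -8
  d/dx(-6) = 0
p'(x) = 20x^4 - 32x^3 - 21x^2 - 4x - 8


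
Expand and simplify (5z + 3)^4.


Expand (5z + 3)^4 by repeated multiplication:
  (5z + 3)^2 = 25z^2 + 30z + 9
  (5z + 3)^3 = 125z^3 + 225z^2 + 135z + 27
= 625z^4 + 1500z^3 + 1350z^2 + 540z + 81


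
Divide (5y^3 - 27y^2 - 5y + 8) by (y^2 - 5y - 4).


(5y^3 - 27y^2 - 5y + 8) / (y^2 - 5y - 4)
Step 1: 5y * (y^2 - 5y - 4) = 5y^3 - 25y^2 - 20y; subtract.
Step 2: -2 * (y^2 - 5y - 4) = -2y^2 + 10y + 8; subtract.
Quotient: 5y - 2, Remainder: 5y


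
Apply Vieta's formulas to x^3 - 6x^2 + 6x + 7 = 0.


Monic cubic x^3+bx^2+cx+d=0: sum=-b, pairwise sum=c, product=-d.
b=-6, c=6, d=7
r1+r2+r3 = 6
r1r2+r1r3+r2r3 = 6
r1r2r3 = -7


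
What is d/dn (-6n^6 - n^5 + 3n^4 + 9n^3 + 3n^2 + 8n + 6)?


Apply the power rule term by term:
  d/dn(-6n^6) = -36n^5
  d/dn(-n^5) = -5n^4
  d/dn(3n^4) = 12n^3
  d/dn(9n^3) = 27n^2
  d/dn(3n^2) = 6n
  d/dn(8n) = 8
  d/dn(6) = 0
p'(n) = -36n^5 - 5n^4 + 12n^3 + 27n^2 + 6n + 8


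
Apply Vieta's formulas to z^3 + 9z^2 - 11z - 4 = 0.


Monic cubic z^3+bz^2+cz+d=0: sum=-b, pairwise sum=c, product=-d.
b=9, c=-11, d=-4
r1+r2+r3 = -9
r1r2+r1r3+r2r3 = -11
r1r2r3 = 4


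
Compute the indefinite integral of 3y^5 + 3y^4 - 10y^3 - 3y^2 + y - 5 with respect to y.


Reverse power rule on each term:
  ∫ 3y^5 dy = (1/2)y^6
  ∫ 3y^4 dy = (3/5)y^5
  ∫ -10y^3 dy = -(5/2)y^4
  ∫ -3y^2 dy = -y^3
  ∫ y dy = (1/2)y^2
  ∫ -5 dy = -5y
F(y) = (1/2)y^6 + (3/5)y^5 - (5/2)y^4 - y^3 + (1/2)y^2 - 5y + C


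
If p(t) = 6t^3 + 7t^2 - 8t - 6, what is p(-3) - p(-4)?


p(-3) = -81
p(-4) = -246
p(-3) - p(-4) = -81 + 246 = 165


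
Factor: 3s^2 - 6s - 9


Roots satisfy r1 + r2 = -b/a = 2 and r1*r2 = c/a = -3.
So r1 = 3, r2 = -1.
3s^2 - 6s - 9 = 3(s - r1)(s - r2) = 3(s - 3)(s + 1)


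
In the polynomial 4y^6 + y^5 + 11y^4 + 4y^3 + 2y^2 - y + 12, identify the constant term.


Read off the constant term: 12


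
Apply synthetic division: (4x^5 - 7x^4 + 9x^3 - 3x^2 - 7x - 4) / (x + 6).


Synthetic division with c = -6. Coefficients: 4, -7, 9, -3, -7, -4
Bring down 4.
  4 * -6 = -24; -24 - 7 = -31
  -31 * -6 = 186; 186 + 9 = 195
  195 * -6 = -1170; -1170 - 3 = -1173
  -1173 * -6 = 7038; 7038 - 7 = 7031
  7031 * -6 = -42186; -42186 - 4 = -42190
Quotient: 4x^4 - 31x^3 + 195x^2 - 1173x + 7031, Remainder: -42190


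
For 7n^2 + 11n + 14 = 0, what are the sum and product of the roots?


For an^2+bn+c=0: sum = -b/a, product = c/a.
a=7, b=11, c=14
Sum = -(11)/7 = -11/7
Product = (14)/7 = 2


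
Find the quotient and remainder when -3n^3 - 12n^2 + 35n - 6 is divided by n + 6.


(-3n^3 - 12n^2 + 35n - 6) / (n + 6)
Step 1: -3n^2 * (n + 6) = -3n^3 - 18n^2; subtract.
Step 2: 6n * (n + 6) = 6n^2 + 36n; subtract.
Step 3: -1 * (n + 6) = -n - 6; subtract.
Quotient: -3n^2 + 6n - 1, Remainder: 0


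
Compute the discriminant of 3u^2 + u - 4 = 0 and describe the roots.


D = b^2 - 4ac = (1)^2 - 4(3)(-4) = 1 + 48 = 49
Since D > 0: two distinct rational roots


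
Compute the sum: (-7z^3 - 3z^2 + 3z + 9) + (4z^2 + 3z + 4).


Align terms by degree and add:
  -7z^3 - 3z^2 + 3z + 9
+ 4z^2 + 3z + 4
= -7z^3 + z^2 + 6z + 13


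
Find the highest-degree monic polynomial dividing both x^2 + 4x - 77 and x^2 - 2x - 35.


Factor each:
  x^2 + 4x - 77 = (x - 7)(x + 11)
  x^2 - 2x - 35 = (x - 7)(x + 5)
Common monic factor: x - 7


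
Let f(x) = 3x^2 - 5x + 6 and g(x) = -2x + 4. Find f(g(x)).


Substitute g(x) into f:
f(g(x)) = 3*(-2x + 4)^2 + (-5)*(-2x + 4) + 6
(-2x + 4)^2 = 4x^2 - 16x + 16
Expand and combine: 12x^2 - 38x + 34


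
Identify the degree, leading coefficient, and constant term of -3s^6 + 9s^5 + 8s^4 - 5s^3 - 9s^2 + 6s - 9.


Highest power of s is 6, with coefficient -3. Constant term is -9.
Degree = 6, leading coefficient = -3, constant term = -9


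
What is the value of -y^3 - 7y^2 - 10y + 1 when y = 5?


Using direct substitution:
  -1 * (5)^3 = -125
  -7 * (5)^2 = -175
  -10 * (5)^1 = -50
  constant: 1
Sum = -125 - 175 - 50 + 1 = -349


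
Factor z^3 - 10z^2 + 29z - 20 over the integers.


Try integer roots (divisors of -20). z=4: p(4)=0.
Divide out (z - 4): quotient is z^2 - 6z + 5.
Factor the quadratic: (z - 5)(z - 1)
Result: (z - 4)(z - 5)(z - 1)


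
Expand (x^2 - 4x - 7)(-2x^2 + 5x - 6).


Distribute each term of the first polynomial:
  (x^2)(-2x^2 + 5x - 6) = -2x^4 + 5x^3 - 6x^2
  (-4x)(-2x^2 + 5x - 6) = 8x^3 - 20x^2 + 24x
  (-7)(-2x^2 + 5x - 6) = 14x^2 - 35x + 42
Sum: -2x^4 + 13x^3 - 12x^2 - 11x + 42


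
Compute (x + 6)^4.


Expand (x + 6)^4 by repeated multiplication:
  (x + 6)^2 = x^2 + 12x + 36
  (x + 6)^3 = x^3 + 18x^2 + 108x + 216
= x^4 + 24x^3 + 216x^2 + 864x + 1296


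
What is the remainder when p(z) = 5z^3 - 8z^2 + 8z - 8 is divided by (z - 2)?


By the Remainder Theorem, the remainder equals p(2):
  5*(2)^3 = 40
  -8*(2)^2 = -32
  8*(2)^1 = 16
  constant: -8
Sum: 40 - 32 + 16 - 8 = 16


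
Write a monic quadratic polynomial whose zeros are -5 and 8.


p(x) = (x + 5)(x - 8)
Expand: x^2 - 3x - 40


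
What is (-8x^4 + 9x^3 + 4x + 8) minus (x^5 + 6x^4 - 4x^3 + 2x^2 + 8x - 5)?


Distribute the minus sign:
  (-8x^4 + 9x^3 + 4x + 8)
- (x^5 + 6x^4 - 4x^3 + 2x^2 + 8x - 5)
Negate second polynomial: -x^5 - 6x^4 + 4x^3 - 2x^2 - 8x + 5
Add: -x^5 - 14x^4 + 13x^3 - 2x^2 - 4x + 13


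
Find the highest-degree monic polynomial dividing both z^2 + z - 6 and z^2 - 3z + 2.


Factor each:
  z^2 + z - 6 = (z - 2)(z + 3)
  z^2 - 3z + 2 = (z - 2)(z - 1)
Common monic factor: z - 2


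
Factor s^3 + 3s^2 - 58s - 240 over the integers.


Try integer roots (divisors of -240). s=-5: p(-5)=0.
Divide out (s + 5): quotient is s^2 - 2s - 48.
Factor the quadratic: (s - 8)(s + 6)
Result: (s + 5)(s - 8)(s + 6)


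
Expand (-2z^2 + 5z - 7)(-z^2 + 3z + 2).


Distribute each term of the first polynomial:
  (-2z^2)(-z^2 + 3z + 2) = 2z^4 - 6z^3 - 4z^2
  (5z)(-z^2 + 3z + 2) = -5z^3 + 15z^2 + 10z
  (-7)(-z^2 + 3z + 2) = 7z^2 - 21z - 14
Sum: 2z^4 - 11z^3 + 18z^2 - 11z - 14


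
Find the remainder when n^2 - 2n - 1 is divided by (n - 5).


By the Remainder Theorem, the remainder equals p(5):
  1*(5)^2 = 25
  -2*(5)^1 = -10
  constant: -1
Sum: 25 - 10 - 1 = 14


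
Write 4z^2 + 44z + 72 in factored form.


Roots satisfy r1 + r2 = -b/a = -11 and r1*r2 = c/a = 18.
So r1 = -2, r2 = -9.
4z^2 + 44z + 72 = 4(z - r1)(z - r2) = 4(z + 2)(z + 9)


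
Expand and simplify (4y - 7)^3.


Expand (4y - 7)^3 by repeated multiplication:
  (4y - 7)^2 = 16y^2 - 56y + 49
= 64y^3 - 336y^2 + 588y - 343


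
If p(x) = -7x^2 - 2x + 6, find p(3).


Using direct substitution:
  -7 * (3)^2 = -63
  -2 * (3)^1 = -6
  constant: 6
Sum = -63 - 6 + 6 = -63


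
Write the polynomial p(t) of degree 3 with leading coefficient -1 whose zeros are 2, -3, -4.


p(t) = -(t - 2)(t + 3)(t + 4)
Expand: -t^3 - 5t^2 + 2t + 24


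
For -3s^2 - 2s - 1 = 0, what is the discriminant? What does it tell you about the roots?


D = b^2 - 4ac = (-2)^2 - 4(-3)(-1) = 4 - 12 = -8
Since D < 0: two complex conjugate roots (no real roots)


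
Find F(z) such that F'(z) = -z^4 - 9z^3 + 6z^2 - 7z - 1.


Reverse power rule on each term:
  ∫ -z^4 dz = -(1/5)z^5
  ∫ -9z^3 dz = -(9/4)z^4
  ∫ 6z^2 dz = 2z^3
  ∫ -7z dz = -(7/2)z^2
  ∫ -1 dz = -z
F(z) = -(1/5)z^5 - (9/4)z^4 + 2z^3 - (7/2)z^2 - z + C


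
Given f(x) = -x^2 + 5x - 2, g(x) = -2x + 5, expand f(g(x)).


Substitute g(x) into f:
f(g(x)) = -1*(-2x + 5)^2 + 5*(-2x + 5) + (-2)
(-2x + 5)^2 = 4x^2 - 20x + 25
Expand and combine: -4x^2 + 10x - 2


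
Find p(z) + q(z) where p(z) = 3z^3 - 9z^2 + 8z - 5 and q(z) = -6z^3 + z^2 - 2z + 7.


Align terms by degree and add:
  3z^3 - 9z^2 + 8z - 5
  -6z^3 + z^2 - 2z + 7
= -3z^3 - 8z^2 + 6z + 2


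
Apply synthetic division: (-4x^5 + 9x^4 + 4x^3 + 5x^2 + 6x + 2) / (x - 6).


Synthetic division with c = 6. Coefficients: -4, 9, 4, 5, 6, 2
Bring down -4.
  -4 * 6 = -24; -24 + 9 = -15
  -15 * 6 = -90; -90 + 4 = -86
  -86 * 6 = -516; -516 + 5 = -511
  -511 * 6 = -3066; -3066 + 6 = -3060
  -3060 * 6 = -18360; -18360 + 2 = -18358
Quotient: -4x^4 - 15x^3 - 86x^2 - 511x - 3060, Remainder: -18358


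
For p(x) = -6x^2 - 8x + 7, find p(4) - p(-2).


p(4) = -121
p(-2) = -1
p(4) - p(-2) = -121 + 1 = -120


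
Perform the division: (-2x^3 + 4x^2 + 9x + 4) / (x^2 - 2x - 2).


(-2x^3 + 4x^2 + 9x + 4) / (x^2 - 2x - 2)
Step 1: -2x * (x^2 - 2x - 2) = -2x^3 + 4x^2 + 4x; subtract.
Step 2: 0 * (x^2 - 2x - 2) = 0; subtract.
Quotient: -2x, Remainder: 5x + 4


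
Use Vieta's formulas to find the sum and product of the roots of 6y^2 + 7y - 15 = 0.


For ay^2+by+c=0: sum = -b/a, product = c/a.
a=6, b=7, c=-15
Sum = -(7)/6 = -7/6
Product = (-15)/6 = -5/2


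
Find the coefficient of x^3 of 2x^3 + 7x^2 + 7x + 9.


Read off the coefficient of x^3: 2


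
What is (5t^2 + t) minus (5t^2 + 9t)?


Distribute the minus sign:
  (5t^2 + t)
- (5t^2 + 9t)
Negate second polynomial: -5t^2 - 9t
Add: -8t


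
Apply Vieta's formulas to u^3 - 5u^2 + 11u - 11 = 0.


Monic cubic u^3+bu^2+cu+d=0: sum=-b, pairwise sum=c, product=-d.
b=-5, c=11, d=-11
r1+r2+r3 = 5
r1r2+r1r3+r2r3 = 11
r1r2r3 = 11


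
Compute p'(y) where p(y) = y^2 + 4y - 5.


Apply the power rule term by term:
  d/dy(y^2) = 2y
  d/dy(4y) = 4
  d/dy(-5) = 0
p'(y) = 2y + 4


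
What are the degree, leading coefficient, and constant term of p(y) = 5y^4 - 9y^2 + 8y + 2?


Highest power of y is 4, with coefficient 5. Constant term is 2.
Degree = 4, leading coefficient = 5, constant term = 2


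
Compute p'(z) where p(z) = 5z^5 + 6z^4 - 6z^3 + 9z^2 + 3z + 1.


Apply the power rule term by term:
  d/dz(5z^5) = 25z^4
  d/dz(6z^4) = 24z^3
  d/dz(-6z^3) = -18z^2
  d/dz(9z^2) = 18z
  d/dz(3z) = 3
  d/dz(1) = 0
p'(z) = 25z^4 + 24z^3 - 18z^2 + 18z + 3


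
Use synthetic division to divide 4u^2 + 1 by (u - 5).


Synthetic division with c = 5. Coefficients: 4, 0, 1
Bring down 4.
  4 * 5 = 20; 20 + 0 = 20
  20 * 5 = 100; 100 + 1 = 101
Quotient: 4u + 20, Remainder: 101


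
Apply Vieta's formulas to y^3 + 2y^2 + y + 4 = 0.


Monic cubic y^3+by^2+cy+d=0: sum=-b, pairwise sum=c, product=-d.
b=2, c=1, d=4
r1+r2+r3 = -2
r1r2+r1r3+r2r3 = 1
r1r2r3 = -4


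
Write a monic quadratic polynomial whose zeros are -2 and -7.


p(x) = (x + 2)(x + 7)
Expand: x^2 + 9x + 14


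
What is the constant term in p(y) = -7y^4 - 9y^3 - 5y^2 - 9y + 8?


Read off the constant term: 8


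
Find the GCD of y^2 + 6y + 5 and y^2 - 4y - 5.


Factor each:
  y^2 + 6y + 5 = (y + 1)(y + 5)
  y^2 - 4y - 5 = (y + 1)(y - 5)
Common monic factor: y + 1


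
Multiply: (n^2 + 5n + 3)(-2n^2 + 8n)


Distribute each term of the first polynomial:
  (n^2)(-2n^2 + 8n) = -2n^4 + 8n^3
  (5n)(-2n^2 + 8n) = -10n^3 + 40n^2
  (3)(-2n^2 + 8n) = -6n^2 + 24n
Sum: -2n^4 - 2n^3 + 34n^2 + 24n


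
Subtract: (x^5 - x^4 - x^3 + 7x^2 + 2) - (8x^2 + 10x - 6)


Distribute the minus sign:
  (x^5 - x^4 - x^3 + 7x^2 + 2)
- (8x^2 + 10x - 6)
Negate second polynomial: -8x^2 - 10x + 6
Add: x^5 - x^4 - x^3 - x^2 - 10x + 8


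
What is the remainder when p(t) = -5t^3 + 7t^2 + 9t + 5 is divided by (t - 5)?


By the Remainder Theorem, the remainder equals p(5):
  -5*(5)^3 = -625
  7*(5)^2 = 175
  9*(5)^1 = 45
  constant: 5
Sum: -625 + 175 + 45 + 5 = -400


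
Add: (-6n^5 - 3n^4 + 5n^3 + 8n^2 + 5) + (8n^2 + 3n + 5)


Align terms by degree and add:
  -6n^5 - 3n^4 + 5n^3 + 8n^2 + 5
+ 8n^2 + 3n + 5
= -6n^5 - 3n^4 + 5n^3 + 16n^2 + 3n + 10


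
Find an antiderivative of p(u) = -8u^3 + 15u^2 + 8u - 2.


Reverse power rule on each term:
  ∫ -8u^3 du = -2u^4
  ∫ 15u^2 du = 5u^3
  ∫ 8u du = 4u^2
  ∫ -2 du = -2u
F(u) = -2u^4 + 5u^3 + 4u^2 - 2u + C


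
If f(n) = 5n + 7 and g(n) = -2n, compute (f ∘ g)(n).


Substitute g(n) into f:
f(g(n)) = 5*(-2n) + 7
Expand and combine: -10n + 7


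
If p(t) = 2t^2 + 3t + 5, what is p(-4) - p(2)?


p(-4) = 25
p(2) = 19
p(-4) - p(2) = 25 - 19 = 6


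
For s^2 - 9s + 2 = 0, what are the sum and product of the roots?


For as^2+bs+c=0: sum = -b/a, product = c/a.
a=1, b=-9, c=2
Sum = -(-9)/1 = 9
Product = (2)/1 = 2


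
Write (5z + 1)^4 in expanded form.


Expand (5z + 1)^4 by repeated multiplication:
  (5z + 1)^2 = 25z^2 + 10z + 1
  (5z + 1)^3 = 125z^3 + 75z^2 + 15z + 1
= 625z^4 + 500z^3 + 150z^2 + 20z + 1


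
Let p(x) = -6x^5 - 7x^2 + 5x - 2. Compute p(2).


Using direct substitution:
  -6 * (2)^5 = -192
  0 * (2)^4 = 0
  0 * (2)^3 = 0
  -7 * (2)^2 = -28
  5 * (2)^1 = 10
  constant: -2
Sum = -192 + 0 + 0 - 28 + 10 - 2 = -212


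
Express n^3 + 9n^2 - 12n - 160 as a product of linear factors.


Try integer roots (divisors of -160). n=-5: p(-5)=0.
Divide out (n + 5): quotient is n^2 + 4n - 32.
Factor the quadratic: (n + 8)(n - 4)
Result: (n + 5)(n + 8)(n - 4)


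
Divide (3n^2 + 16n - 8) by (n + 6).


(3n^2 + 16n - 8) / (n + 6)
Step 1: 3n * (n + 6) = 3n^2 + 18n; subtract.
Step 2: -2 * (n + 6) = -2n - 12; subtract.
Quotient: 3n - 2, Remainder: 4


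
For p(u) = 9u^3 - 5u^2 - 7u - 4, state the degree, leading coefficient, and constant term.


Highest power of u is 3, with coefficient 9. Constant term is -4.
Degree = 3, leading coefficient = 9, constant term = -4


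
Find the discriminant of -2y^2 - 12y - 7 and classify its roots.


D = b^2 - 4ac = (-12)^2 - 4(-2)(-7) = 144 - 56 = 88
Since D > 0: two distinct irrational roots


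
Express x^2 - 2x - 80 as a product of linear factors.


Roots satisfy r1 + r2 = -b/a = 2 and r1*r2 = c/a = -80.
So r1 = 10, r2 = -8.
x^2 - 2x - 80 = (x - r1)(x - r2) = (x - 10)(x + 8)


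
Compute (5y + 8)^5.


Expand (5y + 8)^5 by repeated multiplication:
  (5y + 8)^2 = 25y^2 + 80y + 64
  (5y + 8)^3 = 125y^3 + 600y^2 + 960y + 512
  (5y + 8)^4 = 625y^4 + 4000y^3 + 9600y^2 + 10240y + 4096
= 3125y^5 + 25000y^4 + 80000y^3 + 128000y^2 + 102400y + 32768


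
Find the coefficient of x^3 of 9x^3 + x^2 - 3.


Read off the coefficient of x^3: 9


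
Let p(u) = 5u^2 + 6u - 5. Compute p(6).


Using direct substitution:
  5 * (6)^2 = 180
  6 * (6)^1 = 36
  constant: -5
Sum = 180 + 36 - 5 = 211


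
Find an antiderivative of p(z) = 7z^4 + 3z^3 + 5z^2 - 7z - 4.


Reverse power rule on each term:
  ∫ 7z^4 dz = (7/5)z^5
  ∫ 3z^3 dz = (3/4)z^4
  ∫ 5z^2 dz = (5/3)z^3
  ∫ -7z dz = -(7/2)z^2
  ∫ -4 dz = -4z
F(z) = (7/5)z^5 + (3/4)z^4 + (5/3)z^3 - (7/2)z^2 - 4z + C


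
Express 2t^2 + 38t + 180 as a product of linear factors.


Roots satisfy r1 + r2 = -b/a = -19 and r1*r2 = c/a = 90.
So r1 = -9, r2 = -10.
2t^2 + 38t + 180 = 2(t - r1)(t - r2) = 2(t + 9)(t + 10)


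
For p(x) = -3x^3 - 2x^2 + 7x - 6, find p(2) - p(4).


p(2) = -24
p(4) = -202
p(2) - p(4) = -24 + 202 = 178


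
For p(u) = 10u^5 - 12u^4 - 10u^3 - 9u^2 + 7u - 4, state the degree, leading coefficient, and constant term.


Highest power of u is 5, with coefficient 10. Constant term is -4.
Degree = 5, leading coefficient = 10, constant term = -4


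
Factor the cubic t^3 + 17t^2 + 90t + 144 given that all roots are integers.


Try integer roots (divisors of 144). t=-6: p(-6)=0.
Divide out (t + 6): quotient is t^2 + 11t + 24.
Factor the quadratic: (t + 3)(t + 8)
Result: (t + 6)(t + 3)(t + 8)


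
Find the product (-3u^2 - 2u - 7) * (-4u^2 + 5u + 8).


Distribute each term of the first polynomial:
  (-3u^2)(-4u^2 + 5u + 8) = 12u^4 - 15u^3 - 24u^2
  (-2u)(-4u^2 + 5u + 8) = 8u^3 - 10u^2 - 16u
  (-7)(-4u^2 + 5u + 8) = 28u^2 - 35u - 56
Sum: 12u^4 - 7u^3 - 6u^2 - 51u - 56


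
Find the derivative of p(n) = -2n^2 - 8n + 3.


Apply the power rule term by term:
  d/dn(-2n^2) = -4n
  d/dn(-8n) = -8
  d/dn(3) = 0
p'(n) = -4n - 8


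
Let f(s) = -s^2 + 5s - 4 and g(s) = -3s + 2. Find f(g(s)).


Substitute g(s) into f:
f(g(s)) = -1*(-3s + 2)^2 + 5*(-3s + 2) + (-4)
(-3s + 2)^2 = 9s^2 - 12s + 4
Expand and combine: -9s^2 - 3s + 2


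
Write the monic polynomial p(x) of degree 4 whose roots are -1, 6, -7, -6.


p(x) = (x + 1)(x - 6)(x + 7)(x + 6)
Expand: x^4 + 8x^3 - 29x^2 - 288x - 252


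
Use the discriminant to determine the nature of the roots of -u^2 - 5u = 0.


D = b^2 - 4ac = (-5)^2 - 4(-1)(0) = 25 = 25
Since D > 0: two distinct rational roots


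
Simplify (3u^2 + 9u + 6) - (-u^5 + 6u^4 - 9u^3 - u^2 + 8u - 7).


Distribute the minus sign:
  (3u^2 + 9u + 6)
- (-u^5 + 6u^4 - 9u^3 - u^2 + 8u - 7)
Negate second polynomial: u^5 - 6u^4 + 9u^3 + u^2 - 8u + 7
Add: u^5 - 6u^4 + 9u^3 + 4u^2 + u + 13


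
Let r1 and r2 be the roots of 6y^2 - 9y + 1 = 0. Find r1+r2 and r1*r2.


For ay^2+by+c=0: sum = -b/a, product = c/a.
a=6, b=-9, c=1
Sum = -(-9)/6 = 3/2
Product = (1)/6 = 1/6


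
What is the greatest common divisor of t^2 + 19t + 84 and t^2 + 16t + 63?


Factor each:
  t^2 + 19t + 84 = (t + 7)(t + 12)
  t^2 + 16t + 63 = (t + 7)(t + 9)
Common monic factor: t + 7


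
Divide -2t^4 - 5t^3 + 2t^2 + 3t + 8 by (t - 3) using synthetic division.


Synthetic division with c = 3. Coefficients: -2, -5, 2, 3, 8
Bring down -2.
  -2 * 3 = -6; -6 - 5 = -11
  -11 * 3 = -33; -33 + 2 = -31
  -31 * 3 = -93; -93 + 3 = -90
  -90 * 3 = -270; -270 + 8 = -262
Quotient: -2t^3 - 11t^2 - 31t - 90, Remainder: -262


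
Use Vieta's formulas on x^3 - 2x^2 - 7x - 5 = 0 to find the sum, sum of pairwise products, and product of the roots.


Monic cubic x^3+bx^2+cx+d=0: sum=-b, pairwise sum=c, product=-d.
b=-2, c=-7, d=-5
r1+r2+r3 = 2
r1r2+r1r3+r2r3 = -7
r1r2r3 = 5


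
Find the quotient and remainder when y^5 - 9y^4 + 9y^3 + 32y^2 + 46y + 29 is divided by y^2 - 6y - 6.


(y^5 - 9y^4 + 9y^3 + 32y^2 + 46y + 29) / (y^2 - 6y - 6)
Step 1: y^3 * (y^2 - 6y - 6) = y^5 - 6y^4 - 6y^3; subtract.
Step 2: -3y^2 * (y^2 - 6y - 6) = -3y^4 + 18y^3 + 18y^2; subtract.
Step 3: -3y * (y^2 - 6y - 6) = -3y^3 + 18y^2 + 18y; subtract.
Step 4: -4 * (y^2 - 6y - 6) = -4y^2 + 24y + 24; subtract.
Quotient: y^3 - 3y^2 - 3y - 4, Remainder: 4y + 5


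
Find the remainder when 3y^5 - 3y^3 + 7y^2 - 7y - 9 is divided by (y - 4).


By the Remainder Theorem, the remainder equals p(4):
  3*(4)^5 = 3072
  0*(4)^4 = 0
  -3*(4)^3 = -192
  7*(4)^2 = 112
  -7*(4)^1 = -28
  constant: -9
Sum: 3072 + 0 - 192 + 112 - 28 - 9 = 2955


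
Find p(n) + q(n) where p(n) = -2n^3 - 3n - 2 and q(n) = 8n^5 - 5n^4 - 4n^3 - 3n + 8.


Align terms by degree and add:
  -2n^3 - 3n - 2
+ 8n^5 - 5n^4 - 4n^3 - 3n + 8
= 8n^5 - 5n^4 - 6n^3 - 6n + 6


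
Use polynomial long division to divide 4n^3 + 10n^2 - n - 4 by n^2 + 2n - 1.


(4n^3 + 10n^2 - n - 4) / (n^2 + 2n - 1)
Step 1: 4n * (n^2 + 2n - 1) = 4n^3 + 8n^2 - 4n; subtract.
Step 2: 2 * (n^2 + 2n - 1) = 2n^2 + 4n - 2; subtract.
Quotient: 4n + 2, Remainder: -n - 2


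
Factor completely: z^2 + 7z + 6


Roots satisfy r1 + r2 = -b/a = -7 and r1*r2 = c/a = 6.
So r1 = -6, r2 = -1.
z^2 + 7z + 6 = (z - r1)(z - r2) = (z + 6)(z + 1)


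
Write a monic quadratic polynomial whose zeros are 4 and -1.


p(u) = (u - 4)(u + 1)
Expand: u^2 - 3u - 4


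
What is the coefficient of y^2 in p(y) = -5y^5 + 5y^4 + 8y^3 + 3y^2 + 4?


Read off the coefficient of y^2: 3


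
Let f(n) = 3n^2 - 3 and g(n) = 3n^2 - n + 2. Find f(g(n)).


Substitute g(n) into f:
f(g(n)) = 3*(3n^2 - n + 2)^2 + (-3)
(3n^2 - n + 2)^2 = 9n^4 - 6n^3 + 13n^2 - 4n + 4
Expand and combine: 27n^4 - 18n^3 + 39n^2 - 12n + 9


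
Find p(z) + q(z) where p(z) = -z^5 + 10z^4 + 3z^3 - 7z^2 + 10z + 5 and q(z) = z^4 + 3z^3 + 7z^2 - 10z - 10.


Align terms by degree and add:
  -z^5 + 10z^4 + 3z^3 - 7z^2 + 10z + 5
+ z^4 + 3z^3 + 7z^2 - 10z - 10
= -z^5 + 11z^4 + 6z^3 - 5


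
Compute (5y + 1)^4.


Expand (5y + 1)^4 by repeated multiplication:
  (5y + 1)^2 = 25y^2 + 10y + 1
  (5y + 1)^3 = 125y^3 + 75y^2 + 15y + 1
= 625y^4 + 500y^3 + 150y^2 + 20y + 1


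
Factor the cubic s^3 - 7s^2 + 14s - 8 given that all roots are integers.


Try integer roots (divisors of -8). s=4: p(4)=0.
Divide out (s - 4): quotient is s^2 - 3s + 2.
Factor the quadratic: (s - 1)(s - 2)
Result: (s - 4)(s - 1)(s - 2)


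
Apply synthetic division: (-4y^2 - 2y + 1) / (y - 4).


Synthetic division with c = 4. Coefficients: -4, -2, 1
Bring down -4.
  -4 * 4 = -16; -16 - 2 = -18
  -18 * 4 = -72; -72 + 1 = -71
Quotient: -4y - 18, Remainder: -71


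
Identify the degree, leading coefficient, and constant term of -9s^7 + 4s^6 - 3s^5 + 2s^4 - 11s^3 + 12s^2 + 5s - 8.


Highest power of s is 7, with coefficient -9. Constant term is -8.
Degree = 7, leading coefficient = -9, constant term = -8


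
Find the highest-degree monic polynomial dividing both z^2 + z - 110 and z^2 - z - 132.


Factor each:
  z^2 + z - 110 = (z + 11)(z - 10)
  z^2 - z - 132 = (z + 11)(z - 12)
Common monic factor: z + 11


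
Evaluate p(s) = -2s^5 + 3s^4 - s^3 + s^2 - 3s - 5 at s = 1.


Using direct substitution:
  -2 * (1)^5 = -2
  3 * (1)^4 = 3
  -1 * (1)^3 = -1
  1 * (1)^2 = 1
  -3 * (1)^1 = -3
  constant: -5
Sum = -2 + 3 - 1 + 1 - 3 - 5 = -7


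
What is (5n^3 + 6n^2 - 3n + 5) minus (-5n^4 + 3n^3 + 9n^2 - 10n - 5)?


Distribute the minus sign:
  (5n^3 + 6n^2 - 3n + 5)
- (-5n^4 + 3n^3 + 9n^2 - 10n - 5)
Negate second polynomial: 5n^4 - 3n^3 - 9n^2 + 10n + 5
Add: 5n^4 + 2n^3 - 3n^2 + 7n + 10


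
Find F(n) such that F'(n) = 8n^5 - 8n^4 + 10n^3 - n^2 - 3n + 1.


Reverse power rule on each term:
  ∫ 8n^5 dn = (4/3)n^6
  ∫ -8n^4 dn = -(8/5)n^5
  ∫ 10n^3 dn = (5/2)n^4
  ∫ -n^2 dn = -(1/3)n^3
  ∫ -3n dn = -(3/2)n^2
  ∫ 1 dn = n
F(n) = (4/3)n^6 - (8/5)n^5 + (5/2)n^4 - (1/3)n^3 - (3/2)n^2 + n + C


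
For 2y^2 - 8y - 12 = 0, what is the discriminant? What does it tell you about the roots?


D = b^2 - 4ac = (-8)^2 - 4(2)(-12) = 64 + 96 = 160
Since D > 0: two distinct irrational roots


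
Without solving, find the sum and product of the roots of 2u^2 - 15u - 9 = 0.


For au^2+bu+c=0: sum = -b/a, product = c/a.
a=2, b=-15, c=-9
Sum = -(-15)/2 = 15/2
Product = (-9)/2 = -9/2


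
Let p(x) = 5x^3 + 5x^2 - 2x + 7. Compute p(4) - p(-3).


p(4) = 399
p(-3) = -77
p(4) - p(-3) = 399 + 77 = 476


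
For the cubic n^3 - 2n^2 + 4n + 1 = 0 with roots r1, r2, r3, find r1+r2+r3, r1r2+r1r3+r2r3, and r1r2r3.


Monic cubic n^3+bn^2+cn+d=0: sum=-b, pairwise sum=c, product=-d.
b=-2, c=4, d=1
r1+r2+r3 = 2
r1r2+r1r3+r2r3 = 4
r1r2r3 = -1


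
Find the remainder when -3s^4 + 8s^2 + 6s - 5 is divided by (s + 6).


By the Remainder Theorem, the remainder equals p(-6):
  -3*(-6)^4 = -3888
  0*(-6)^3 = 0
  8*(-6)^2 = 288
  6*(-6)^1 = -36
  constant: -5
Sum: -3888 + 0 + 288 - 36 - 5 = -3641


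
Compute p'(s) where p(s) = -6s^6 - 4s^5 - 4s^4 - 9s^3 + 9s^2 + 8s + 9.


Apply the power rule term by term:
  d/ds(-6s^6) = -36s^5
  d/ds(-4s^5) = -20s^4
  d/ds(-4s^4) = -16s^3
  d/ds(-9s^3) = -27s^2
  d/ds(9s^2) = 18s
  d/ds(8s) = 8
  d/ds(9) = 0
p'(s) = -36s^5 - 20s^4 - 16s^3 - 27s^2 + 18s + 8


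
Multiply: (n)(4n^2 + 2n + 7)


Distribute each term of the first polynomial:
  (n)(4n^2 + 2n + 7) = 4n^3 + 2n^2 + 7n
Sum: 4n^3 + 2n^2 + 7n


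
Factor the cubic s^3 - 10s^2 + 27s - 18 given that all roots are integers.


Try integer roots (divisors of -18). s=1: p(1)=0.
Divide out (s - 1): quotient is s^2 - 9s + 18.
Factor the quadratic: (s - 6)(s - 3)
Result: (s - 1)(s - 6)(s - 3)


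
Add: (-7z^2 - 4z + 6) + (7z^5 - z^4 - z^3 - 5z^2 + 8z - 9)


Align terms by degree and add:
  -7z^2 - 4z + 6
+ 7z^5 - z^4 - z^3 - 5z^2 + 8z - 9
= 7z^5 - z^4 - z^3 - 12z^2 + 4z - 3


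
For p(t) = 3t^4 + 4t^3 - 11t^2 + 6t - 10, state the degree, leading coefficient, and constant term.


Highest power of t is 4, with coefficient 3. Constant term is -10.
Degree = 4, leading coefficient = 3, constant term = -10


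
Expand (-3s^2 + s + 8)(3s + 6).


Distribute each term of the first polynomial:
  (-3s^2)(3s + 6) = -9s^3 - 18s^2
  (s)(3s + 6) = 3s^2 + 6s
  (8)(3s + 6) = 24s + 48
Sum: -9s^3 - 15s^2 + 30s + 48


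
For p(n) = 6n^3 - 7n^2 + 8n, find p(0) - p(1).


p(0) = 0
p(1) = 7
p(0) - p(1) = 0 - 7 = -7


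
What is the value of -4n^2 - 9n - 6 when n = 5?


Using direct substitution:
  -4 * (5)^2 = -100
  -9 * (5)^1 = -45
  constant: -6
Sum = -100 - 45 - 6 = -151


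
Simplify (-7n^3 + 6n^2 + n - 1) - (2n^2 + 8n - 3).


Distribute the minus sign:
  (-7n^3 + 6n^2 + n - 1)
- (2n^2 + 8n - 3)
Negate second polynomial: -2n^2 - 8n + 3
Add: -7n^3 + 4n^2 - 7n + 2


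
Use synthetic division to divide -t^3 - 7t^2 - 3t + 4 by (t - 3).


Synthetic division with c = 3. Coefficients: -1, -7, -3, 4
Bring down -1.
  -1 * 3 = -3; -3 - 7 = -10
  -10 * 3 = -30; -30 - 3 = -33
  -33 * 3 = -99; -99 + 4 = -95
Quotient: -t^2 - 10t - 33, Remainder: -95


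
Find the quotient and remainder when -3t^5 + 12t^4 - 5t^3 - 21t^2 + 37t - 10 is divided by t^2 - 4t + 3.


(-3t^5 + 12t^4 - 5t^3 - 21t^2 + 37t - 10) / (t^2 - 4t + 3)
Step 1: -3t^3 * (t^2 - 4t + 3) = -3t^5 + 12t^4 - 9t^3; subtract.
Step 2: 0 * (t^2 - 4t + 3) = 0; subtract.
Step 3: 4t * (t^2 - 4t + 3) = 4t^3 - 16t^2 + 12t; subtract.
Step 4: -5 * (t^2 - 4t + 3) = -5t^2 + 20t - 15; subtract.
Quotient: -3t^3 + 4t - 5, Remainder: 5t + 5


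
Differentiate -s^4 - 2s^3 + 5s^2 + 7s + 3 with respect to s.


Apply the power rule term by term:
  d/ds(-s^4) = -4s^3
  d/ds(-2s^3) = -6s^2
  d/ds(5s^2) = 10s
  d/ds(7s) = 7
  d/ds(3) = 0
p'(s) = -4s^3 - 6s^2 + 10s + 7


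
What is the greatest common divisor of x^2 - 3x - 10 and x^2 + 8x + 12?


Factor each:
  x^2 - 3x - 10 = (x + 2)(x - 5)
  x^2 + 8x + 12 = (x + 2)(x + 6)
Common monic factor: x + 2


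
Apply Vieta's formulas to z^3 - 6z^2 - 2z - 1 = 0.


Monic cubic z^3+bz^2+cz+d=0: sum=-b, pairwise sum=c, product=-d.
b=-6, c=-2, d=-1
r1+r2+r3 = 6
r1r2+r1r3+r2r3 = -2
r1r2r3 = 1


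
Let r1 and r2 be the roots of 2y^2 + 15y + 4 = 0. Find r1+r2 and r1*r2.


For ay^2+by+c=0: sum = -b/a, product = c/a.
a=2, b=15, c=4
Sum = -(15)/2 = -15/2
Product = (4)/2 = 2


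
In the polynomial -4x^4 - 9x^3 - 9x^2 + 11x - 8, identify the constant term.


Read off the constant term: -8


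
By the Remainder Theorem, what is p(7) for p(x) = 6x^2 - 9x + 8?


By the Remainder Theorem, the remainder equals p(7):
  6*(7)^2 = 294
  -9*(7)^1 = -63
  constant: 8
Sum: 294 - 63 + 8 = 239


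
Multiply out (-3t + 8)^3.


Expand (-3t + 8)^3 by repeated multiplication:
  (-3t + 8)^2 = 9t^2 - 48t + 64
= -27t^3 + 216t^2 - 576t + 512


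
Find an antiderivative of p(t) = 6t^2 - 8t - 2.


Reverse power rule on each term:
  ∫ 6t^2 dt = 2t^3
  ∫ -8t dt = -4t^2
  ∫ -2 dt = -2t
F(t) = 2t^3 - 4t^2 - 2t + C


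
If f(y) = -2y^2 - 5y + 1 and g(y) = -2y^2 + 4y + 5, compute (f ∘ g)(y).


Substitute g(y) into f:
f(g(y)) = -2*(-2y^2 + 4y + 5)^2 + (-5)*(-2y^2 + 4y + 5) + 1
(-2y^2 + 4y + 5)^2 = 4y^4 - 16y^3 - 4y^2 + 40y + 25
Expand and combine: -8y^4 + 32y^3 + 18y^2 - 100y - 74


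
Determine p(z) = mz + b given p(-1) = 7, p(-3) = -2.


p(z) = mz + b. Using p(-1)=7, p(-3)=-2:
m = (7 + 2)/(-1 + 3) = 9/2 = 9/2
b = 7 - m*(-1) = 7 + 9/2 = 23/2
p(z) = (9/2)z + (23/2)


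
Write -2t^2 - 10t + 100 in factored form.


Roots satisfy r1 + r2 = -b/a = -5 and r1*r2 = c/a = -50.
So r1 = -10, r2 = 5.
-2t^2 - 10t + 100 = -2(t - r1)(t - r2) = -2(t + 10)(t - 5)


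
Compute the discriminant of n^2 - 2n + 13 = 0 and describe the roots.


D = b^2 - 4ac = (-2)^2 - 4(1)(13) = 4 - 52 = -48
Since D < 0: two complex conjugate roots (no real roots)


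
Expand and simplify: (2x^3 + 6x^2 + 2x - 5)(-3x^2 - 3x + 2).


Distribute each term of the first polynomial:
  (2x^3)(-3x^2 - 3x + 2) = -6x^5 - 6x^4 + 4x^3
  (6x^2)(-3x^2 - 3x + 2) = -18x^4 - 18x^3 + 12x^2
  (2x)(-3x^2 - 3x + 2) = -6x^3 - 6x^2 + 4x
  (-5)(-3x^2 - 3x + 2) = 15x^2 + 15x - 10
Sum: -6x^5 - 24x^4 - 20x^3 + 21x^2 + 19x - 10


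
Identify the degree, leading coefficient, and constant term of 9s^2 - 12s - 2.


Highest power of s is 2, with coefficient 9. Constant term is -2.
Degree = 2, leading coefficient = 9, constant term = -2


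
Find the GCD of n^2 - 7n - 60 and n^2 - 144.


Factor each:
  n^2 - 7n - 60 = (n - 12)(n + 5)
  n^2 - 144 = (n - 12)(n + 12)
Common monic factor: n - 12


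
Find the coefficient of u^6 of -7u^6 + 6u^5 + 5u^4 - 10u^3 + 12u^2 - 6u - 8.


Read off the coefficient of u^6: -7


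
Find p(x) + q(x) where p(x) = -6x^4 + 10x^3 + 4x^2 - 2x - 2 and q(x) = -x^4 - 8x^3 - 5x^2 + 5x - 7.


Align terms by degree and add:
  -6x^4 + 10x^3 + 4x^2 - 2x - 2
  -x^4 - 8x^3 - 5x^2 + 5x - 7
= -7x^4 + 2x^3 - x^2 + 3x - 9


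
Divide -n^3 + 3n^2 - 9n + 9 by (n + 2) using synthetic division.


Synthetic division with c = -2. Coefficients: -1, 3, -9, 9
Bring down -1.
  -1 * -2 = 2; 2 + 3 = 5
  5 * -2 = -10; -10 - 9 = -19
  -19 * -2 = 38; 38 + 9 = 47
Quotient: -n^2 + 5n - 19, Remainder: 47


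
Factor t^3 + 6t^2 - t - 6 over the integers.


Try integer roots (divisors of -6). t=-6: p(-6)=0.
Divide out (t + 6): quotient is t^2 - 1.
Factor the quadratic: (t + 1)(t - 1)
Result: (t + 6)(t + 1)(t - 1)


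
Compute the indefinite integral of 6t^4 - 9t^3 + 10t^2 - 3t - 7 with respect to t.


Reverse power rule on each term:
  ∫ 6t^4 dt = (6/5)t^5
  ∫ -9t^3 dt = -(9/4)t^4
  ∫ 10t^2 dt = (10/3)t^3
  ∫ -3t dt = -(3/2)t^2
  ∫ -7 dt = -7t
F(t) = (6/5)t^5 - (9/4)t^4 + (10/3)t^3 - (3/2)t^2 - 7t + C


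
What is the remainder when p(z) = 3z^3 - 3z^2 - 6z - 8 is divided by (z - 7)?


By the Remainder Theorem, the remainder equals p(7):
  3*(7)^3 = 1029
  -3*(7)^2 = -147
  -6*(7)^1 = -42
  constant: -8
Sum: 1029 - 147 - 42 - 8 = 832


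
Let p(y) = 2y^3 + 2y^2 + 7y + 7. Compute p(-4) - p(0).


p(-4) = -117
p(0) = 7
p(-4) - p(0) = -117 - 7 = -124


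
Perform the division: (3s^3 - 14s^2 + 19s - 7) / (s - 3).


(3s^3 - 14s^2 + 19s - 7) / (s - 3)
Step 1: 3s^2 * (s - 3) = 3s^3 - 9s^2; subtract.
Step 2: -5s * (s - 3) = -5s^2 + 15s; subtract.
Step 3: 4 * (s - 3) = 4s - 12; subtract.
Quotient: 3s^2 - 5s + 4, Remainder: 5


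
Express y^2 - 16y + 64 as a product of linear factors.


Roots satisfy r1 + r2 = -b/a = 16 and r1*r2 = c/a = 64.
So r1 = 8, r2 = 8.
y^2 - 16y + 64 = (y - r1)(y - r2) = (y - 8)(y - 8)


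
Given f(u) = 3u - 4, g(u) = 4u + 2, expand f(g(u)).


Substitute g(u) into f:
f(g(u)) = 3*(4u + 2) + (-4)
Expand and combine: 12u + 2


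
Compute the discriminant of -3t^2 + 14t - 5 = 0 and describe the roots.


D = b^2 - 4ac = (14)^2 - 4(-3)(-5) = 196 - 60 = 136
Since D > 0: two distinct irrational roots


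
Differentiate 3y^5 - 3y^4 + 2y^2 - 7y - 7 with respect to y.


Apply the power rule term by term:
  d/dy(3y^5) = 15y^4
  d/dy(-3y^4) = -12y^3
  d/dy(2y^2) = 4y
  d/dy(-7y) = -7
  d/dy(-7) = 0
p'(y) = 15y^4 - 12y^3 + 4y - 7


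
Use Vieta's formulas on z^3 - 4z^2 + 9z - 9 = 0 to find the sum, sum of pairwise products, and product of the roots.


Monic cubic z^3+bz^2+cz+d=0: sum=-b, pairwise sum=c, product=-d.
b=-4, c=9, d=-9
r1+r2+r3 = 4
r1r2+r1r3+r2r3 = 9
r1r2r3 = 9


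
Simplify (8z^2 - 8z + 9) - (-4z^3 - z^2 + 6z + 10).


Distribute the minus sign:
  (8z^2 - 8z + 9)
- (-4z^3 - z^2 + 6z + 10)
Negate second polynomial: 4z^3 + z^2 - 6z - 10
Add: 4z^3 + 9z^2 - 14z - 1


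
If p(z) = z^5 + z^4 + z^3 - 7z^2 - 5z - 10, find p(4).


Using direct substitution:
  1 * (4)^5 = 1024
  1 * (4)^4 = 256
  1 * (4)^3 = 64
  -7 * (4)^2 = -112
  -5 * (4)^1 = -20
  constant: -10
Sum = 1024 + 256 + 64 - 112 - 20 - 10 = 1202


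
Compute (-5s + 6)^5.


Expand (-5s + 6)^5 by repeated multiplication:
  (-5s + 6)^2 = 25s^2 - 60s + 36
  (-5s + 6)^3 = -125s^3 + 450s^2 - 540s + 216
  (-5s + 6)^4 = 625s^4 - 3000s^3 + 5400s^2 - 4320s + 1296
= -3125s^5 + 18750s^4 - 45000s^3 + 54000s^2 - 32400s + 7776


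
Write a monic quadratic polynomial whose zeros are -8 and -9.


p(n) = (n + 8)(n + 9)
Expand: n^2 + 17n + 72


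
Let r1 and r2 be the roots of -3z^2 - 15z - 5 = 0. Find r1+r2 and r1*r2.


For az^2+bz+c=0: sum = -b/a, product = c/a.
a=-3, b=-15, c=-5
Sum = -(-15)/-3 = -5
Product = (-5)/-3 = 5/3


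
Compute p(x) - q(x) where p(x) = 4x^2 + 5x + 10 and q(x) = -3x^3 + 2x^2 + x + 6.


Distribute the minus sign:
  (4x^2 + 5x + 10)
- (-3x^3 + 2x^2 + x + 6)
Negate second polynomial: 3x^3 - 2x^2 - x - 6
Add: 3x^3 + 2x^2 + 4x + 4


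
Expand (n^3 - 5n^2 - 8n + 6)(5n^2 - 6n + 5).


Distribute each term of the first polynomial:
  (n^3)(5n^2 - 6n + 5) = 5n^5 - 6n^4 + 5n^3
  (-5n^2)(5n^2 - 6n + 5) = -25n^4 + 30n^3 - 25n^2
  (-8n)(5n^2 - 6n + 5) = -40n^3 + 48n^2 - 40n
  (6)(5n^2 - 6n + 5) = 30n^2 - 36n + 30
Sum: 5n^5 - 31n^4 - 5n^3 + 53n^2 - 76n + 30


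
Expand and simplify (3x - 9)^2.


Expand (3x - 9)^2 by repeated multiplication:
= 9x^2 - 54x + 81


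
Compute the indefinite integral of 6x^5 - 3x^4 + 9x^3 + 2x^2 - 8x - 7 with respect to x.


Reverse power rule on each term:
  ∫ 6x^5 dx = x^6
  ∫ -3x^4 dx = -(3/5)x^5
  ∫ 9x^3 dx = (9/4)x^4
  ∫ 2x^2 dx = (2/3)x^3
  ∫ -8x dx = -4x^2
  ∫ -7 dx = -7x
F(x) = x^6 - (3/5)x^5 + (9/4)x^4 + (2/3)x^3 - 4x^2 - 7x + C


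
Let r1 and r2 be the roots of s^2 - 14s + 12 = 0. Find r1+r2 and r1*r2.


For as^2+bs+c=0: sum = -b/a, product = c/a.
a=1, b=-14, c=12
Sum = -(-14)/1 = 14
Product = (12)/1 = 12


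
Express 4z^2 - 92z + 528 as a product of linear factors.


Roots satisfy r1 + r2 = -b/a = 23 and r1*r2 = c/a = 132.
So r1 = 11, r2 = 12.
4z^2 - 92z + 528 = 4(z - r1)(z - r2) = 4(z - 11)(z - 12)


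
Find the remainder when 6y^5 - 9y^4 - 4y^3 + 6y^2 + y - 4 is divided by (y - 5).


By the Remainder Theorem, the remainder equals p(5):
  6*(5)^5 = 18750
  -9*(5)^4 = -5625
  -4*(5)^3 = -500
  6*(5)^2 = 150
  1*(5)^1 = 5
  constant: -4
Sum: 18750 - 5625 - 500 + 150 + 5 - 4 = 12776


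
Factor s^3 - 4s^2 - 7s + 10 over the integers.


Try integer roots (divisors of 10). s=5: p(5)=0.
Divide out (s - 5): quotient is s^2 + s - 2.
Factor the quadratic: (s + 2)(s - 1)
Result: (s - 5)(s + 2)(s - 1)


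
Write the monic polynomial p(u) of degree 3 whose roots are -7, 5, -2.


p(u) = (u + 7)(u - 5)(u + 2)
Expand: u^3 + 4u^2 - 31u - 70


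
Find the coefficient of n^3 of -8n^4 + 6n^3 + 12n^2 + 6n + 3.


Read off the coefficient of n^3: 6


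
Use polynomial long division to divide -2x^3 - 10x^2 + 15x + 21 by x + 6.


(-2x^3 - 10x^2 + 15x + 21) / (x + 6)
Step 1: -2x^2 * (x + 6) = -2x^3 - 12x^2; subtract.
Step 2: 2x * (x + 6) = 2x^2 + 12x; subtract.
Step 3: 3 * (x + 6) = 3x + 18; subtract.
Quotient: -2x^2 + 2x + 3, Remainder: 3


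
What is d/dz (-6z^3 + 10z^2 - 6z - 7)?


Apply the power rule term by term:
  d/dz(-6z^3) = -18z^2
  d/dz(10z^2) = 20z
  d/dz(-6z) = -6
  d/dz(-7) = 0
p'(z) = -18z^2 + 20z - 6


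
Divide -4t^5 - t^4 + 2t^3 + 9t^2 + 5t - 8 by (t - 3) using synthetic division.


Synthetic division with c = 3. Coefficients: -4, -1, 2, 9, 5, -8
Bring down -4.
  -4 * 3 = -12; -12 - 1 = -13
  -13 * 3 = -39; -39 + 2 = -37
  -37 * 3 = -111; -111 + 9 = -102
  -102 * 3 = -306; -306 + 5 = -301
  -301 * 3 = -903; -903 - 8 = -911
Quotient: -4t^4 - 13t^3 - 37t^2 - 102t - 301, Remainder: -911


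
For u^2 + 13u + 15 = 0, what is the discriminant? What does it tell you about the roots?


D = b^2 - 4ac = (13)^2 - 4(1)(15) = 169 - 60 = 109
Since D > 0: two distinct irrational roots


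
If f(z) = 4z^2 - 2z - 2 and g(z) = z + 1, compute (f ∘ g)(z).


Substitute g(z) into f:
f(g(z)) = 4*(z + 1)^2 + (-2)*(z + 1) + (-2)
(z + 1)^2 = z^2 + 2z + 1
Expand and combine: 4z^2 + 6z


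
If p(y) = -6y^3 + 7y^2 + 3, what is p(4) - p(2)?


p(4) = -269
p(2) = -17
p(4) - p(2) = -269 + 17 = -252


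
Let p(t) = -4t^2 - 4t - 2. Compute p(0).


Using direct substitution:
  -4 * (0)^2 = 0
  -4 * (0)^1 = 0
  constant: -2
Sum = 0 + 0 - 2 = -2


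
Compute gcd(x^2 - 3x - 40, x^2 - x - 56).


Factor each:
  x^2 - 3x - 40 = (x - 8)(x + 5)
  x^2 - x - 56 = (x - 8)(x + 7)
Common monic factor: x - 8


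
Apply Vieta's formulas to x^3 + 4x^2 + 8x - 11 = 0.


Monic cubic x^3+bx^2+cx+d=0: sum=-b, pairwise sum=c, product=-d.
b=4, c=8, d=-11
r1+r2+r3 = -4
r1r2+r1r3+r2r3 = 8
r1r2r3 = 11


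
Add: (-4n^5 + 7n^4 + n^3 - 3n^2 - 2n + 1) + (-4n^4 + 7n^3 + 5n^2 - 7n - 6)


Align terms by degree and add:
  -4n^5 + 7n^4 + n^3 - 3n^2 - 2n + 1
  -4n^4 + 7n^3 + 5n^2 - 7n - 6
= -4n^5 + 3n^4 + 8n^3 + 2n^2 - 9n - 5


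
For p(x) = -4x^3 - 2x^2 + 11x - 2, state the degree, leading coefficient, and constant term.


Highest power of x is 3, with coefficient -4. Constant term is -2.
Degree = 3, leading coefficient = -4, constant term = -2


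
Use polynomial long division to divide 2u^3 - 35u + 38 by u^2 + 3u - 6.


(2u^3 - 35u + 38) / (u^2 + 3u - 6)
Step 1: 2u * (u^2 + 3u - 6) = 2u^3 + 6u^2 - 12u; subtract.
Step 2: -6 * (u^2 + 3u - 6) = -6u^2 - 18u + 36; subtract.
Quotient: 2u - 6, Remainder: -5u + 2


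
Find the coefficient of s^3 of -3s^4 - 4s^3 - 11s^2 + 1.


Read off the coefficient of s^3: -4


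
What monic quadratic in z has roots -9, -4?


p(z) = (z + 9)(z + 4)
Expand: z^2 + 13z + 36


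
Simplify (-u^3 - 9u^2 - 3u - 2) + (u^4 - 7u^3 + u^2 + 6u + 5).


Align terms by degree and add:
  -u^3 - 9u^2 - 3u - 2
+ u^4 - 7u^3 + u^2 + 6u + 5
= u^4 - 8u^3 - 8u^2 + 3u + 3


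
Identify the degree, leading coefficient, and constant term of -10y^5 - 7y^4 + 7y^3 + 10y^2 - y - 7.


Highest power of y is 5, with coefficient -10. Constant term is -7.
Degree = 5, leading coefficient = -10, constant term = -7


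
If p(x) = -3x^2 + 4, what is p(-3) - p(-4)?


p(-3) = -23
p(-4) = -44
p(-3) - p(-4) = -23 + 44 = 21


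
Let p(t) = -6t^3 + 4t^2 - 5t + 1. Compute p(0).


Using direct substitution:
  -6 * (0)^3 = 0
  4 * (0)^2 = 0
  -5 * (0)^1 = 0
  constant: 1
Sum = 0 + 0 + 0 + 1 = 1


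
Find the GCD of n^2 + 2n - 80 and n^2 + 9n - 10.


Factor each:
  n^2 + 2n - 80 = (n + 10)(n - 8)
  n^2 + 9n - 10 = (n + 10)(n - 1)
Common monic factor: n + 10


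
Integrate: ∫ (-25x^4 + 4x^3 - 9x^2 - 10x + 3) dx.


Reverse power rule on each term:
  ∫ -25x^4 dx = -5x^5
  ∫ 4x^3 dx = x^4
  ∫ -9x^2 dx = -3x^3
  ∫ -10x dx = -5x^2
  ∫ 3 dx = 3x
F(x) = -5x^5 + x^4 - 3x^3 - 5x^2 + 3x + C


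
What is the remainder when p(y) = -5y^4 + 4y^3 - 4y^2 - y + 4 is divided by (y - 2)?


By the Remainder Theorem, the remainder equals p(2):
  -5*(2)^4 = -80
  4*(2)^3 = 32
  -4*(2)^2 = -16
  -1*(2)^1 = -2
  constant: 4
Sum: -80 + 32 - 16 - 2 + 4 = -62


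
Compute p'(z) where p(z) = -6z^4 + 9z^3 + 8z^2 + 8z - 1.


Apply the power rule term by term:
  d/dz(-6z^4) = -24z^3
  d/dz(9z^3) = 27z^2
  d/dz(8z^2) = 16z
  d/dz(8z) = 8
  d/dz(-1) = 0
p'(z) = -24z^3 + 27z^2 + 16z + 8


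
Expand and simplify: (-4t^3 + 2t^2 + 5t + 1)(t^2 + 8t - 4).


Distribute each term of the first polynomial:
  (-4t^3)(t^2 + 8t - 4) = -4t^5 - 32t^4 + 16t^3
  (2t^2)(t^2 + 8t - 4) = 2t^4 + 16t^3 - 8t^2
  (5t)(t^2 + 8t - 4) = 5t^3 + 40t^2 - 20t
  (1)(t^2 + 8t - 4) = t^2 + 8t - 4
Sum: -4t^5 - 30t^4 + 37t^3 + 33t^2 - 12t - 4
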